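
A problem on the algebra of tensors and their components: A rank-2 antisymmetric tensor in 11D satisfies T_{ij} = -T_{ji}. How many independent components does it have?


An antisymmetric rank-2 tensor satisfies A_{ij} = -A_{ji}, so diagonal entries are zero.
The independent components are the upper-triangular entries: C(n, 2) = n(n-1)/2.
n = 11
C(11, 2) = 11 * 10 / 2 = 110 / 2 = 55

55


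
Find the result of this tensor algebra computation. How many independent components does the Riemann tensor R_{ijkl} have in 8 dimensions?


The Riemann tensor in d dimensions has d^2(d^2 - 1)/12 independent components.
d = 8, so d^2 = 64
d^2 - 1 = 63
d^2(d^2 - 1) = 64 * 63 = 4032
Divide by 12: 4032 / 12 = 336

336


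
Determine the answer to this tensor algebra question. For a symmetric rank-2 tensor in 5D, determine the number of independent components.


A symmetric rank-2 tensor in d dimensions has d(d+1)/2 independent components.
d = 5
d(d+1)/2 = 5 * 6 / 2 = 30 / 2 = 15

15


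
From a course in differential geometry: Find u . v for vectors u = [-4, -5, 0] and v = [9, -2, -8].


The inner product u . v = sum of u_i * v_i.
Term-by-term: -4 * 9, -5 * -2, 0 * -8
Products: -36, 10, 0
Sum = -36 + 10 + 0 = -26

-26


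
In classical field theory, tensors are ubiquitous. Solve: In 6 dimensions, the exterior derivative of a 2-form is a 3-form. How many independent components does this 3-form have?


The exterior derivative of a p-form is a (p+1)-form.
Its number of independent components is C(n, p+1).
n = 6, p+1 = 3
C(6, 3) = 20

20


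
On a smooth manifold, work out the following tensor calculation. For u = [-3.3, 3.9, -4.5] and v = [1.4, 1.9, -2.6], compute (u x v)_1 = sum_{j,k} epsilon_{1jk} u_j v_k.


(u x v)_1 = sum_{j,k} epsilon_{1jk} u_j v_k. Only permutations of (1,2,3) contribute; the two non-zero terms are:
eps_{123} u_2 v_3 = 1 * 3.9 * -2.6 = -10.14
eps_{132} u_3 v_2 = -1 * -4.5 * 1.9 = 8.55
(u x v)_1 = -1.59

-1.59


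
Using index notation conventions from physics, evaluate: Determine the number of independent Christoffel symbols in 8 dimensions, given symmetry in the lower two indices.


Christoffel symbols Gamma^k_{ij} are symmetric in i,j, so there are d * d(d+1)/2 independent symbols.
d = 8
d(d+1)/2 = 8 * 9 / 2 = 36
Total = 8 * 36 = 288

288


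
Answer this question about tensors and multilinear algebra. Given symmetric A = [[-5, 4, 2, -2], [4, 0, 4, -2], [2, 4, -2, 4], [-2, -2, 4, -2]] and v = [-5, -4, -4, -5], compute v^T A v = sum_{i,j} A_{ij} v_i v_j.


First compute Av:
(Av)_1 = -5*-5 + 4*-4 + 2*-4 + -2*-5 = 11
(Av)_2 = 4*-5 + 0*-4 + 4*-4 + -2*-5 = -26
(Av)_3 = 2*-5 + 4*-4 + -2*-4 + 4*-5 = -38
(Av)_4 = -2*-5 + -2*-4 + 4*-4 + -2*-5 = 12
Av = [11, -26, -38, 12]
Then v^T (Av) = -5*11 + -4*-26 + -4*-38 + -5*12
= -55 + 104 + 152 + -60 = 141

141


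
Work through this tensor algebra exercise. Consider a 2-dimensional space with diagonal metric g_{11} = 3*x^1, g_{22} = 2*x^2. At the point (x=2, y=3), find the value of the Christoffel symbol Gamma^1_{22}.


For a diagonal metric, Gamma^k_{ij} = (1/2) g^{kk} (dg_{ik}/dx_j + dg_{jk}/dx_i - dg_{ij}/dx_k).
The metric is diagonal, so g_{ab} = 0 for a != b.
At the given point: g_{11} = 6, g_{22} = 8
g^{11} = 1/6
dg_{21}/dx_2 = 0 (off-diagonal)
dg_{21}/dx_2 = 0 (off-diagonal)
dg_{22}/dx_1 = dg_{22}/dx_1 = 8
Numerator = 0 + 0 - 8 = -8
Gamma^1_{22} = -8 / (2 * 6) = -2/3

-2/3


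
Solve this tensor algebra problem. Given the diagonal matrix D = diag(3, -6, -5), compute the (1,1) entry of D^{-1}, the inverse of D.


For a diagonal matrix, the inverse has entries (D^{-1})_{ii} = 1/d_{ii}.
The diagonal entries are: d_{11} = 3, d_{22} = -6, d_{33} = -5
We need (D^{-1})_{11} = 1/d_{11} = 1/3 = 1/3

1/3


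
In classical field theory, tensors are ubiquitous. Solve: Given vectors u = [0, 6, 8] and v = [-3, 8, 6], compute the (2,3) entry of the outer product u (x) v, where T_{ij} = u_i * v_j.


The outer product entry T_{ij} = u_i * v_j.
We need i=2, j=3.
u_2 = 6, v_3 = 6
T_{2,3} = 6 * 6 = 36

36


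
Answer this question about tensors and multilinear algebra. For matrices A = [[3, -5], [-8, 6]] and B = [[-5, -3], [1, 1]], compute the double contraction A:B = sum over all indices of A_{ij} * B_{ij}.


A:B = sum over all i,j of A_{ij} * B_{ij}.
Row 1: 3*-5=-15, -5*-3=15 => row sum = 0
Row 2: -8*1=-8, 6*1=6 => row sum = -2
Total = 0 + -2 = -2

-2


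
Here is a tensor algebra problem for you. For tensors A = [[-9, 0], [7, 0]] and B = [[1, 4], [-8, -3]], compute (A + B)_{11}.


Tensor addition is component-wise: (A + B)_{ij} = A_{ij} + B_{ij}.
A_{11} = -9
B_{11} = 1
(A + B)_{11} = -9 + 1 = -8

-8


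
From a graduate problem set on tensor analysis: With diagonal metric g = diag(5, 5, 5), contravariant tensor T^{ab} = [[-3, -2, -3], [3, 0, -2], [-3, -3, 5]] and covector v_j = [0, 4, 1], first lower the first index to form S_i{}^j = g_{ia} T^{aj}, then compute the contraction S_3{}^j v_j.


Step 1: lower the first index. For a diagonal metric, g_{ia} T^{aj} = g_{ii} T^{ij} (no sum on i).
g_{33} = 5
S_3{}^1 = 5 * T^{31} = 5 * -3 = -15
S_3{}^2 = 5 * T^{32} = 5 * -3 = -15
S_3{}^3 = 5 * T^{33} = 5 * 5 = 25
Step 2: contract S_3{}^j with v_j.
S_3{}^1 * v_1 = -15 * 0 = 0
S_3{}^2 * v_2 = -15 * 4 = -60
S_3{}^3 * v_3 = 25 * 1 = 25
Result = 0 + -60 + 25 = -35

-35


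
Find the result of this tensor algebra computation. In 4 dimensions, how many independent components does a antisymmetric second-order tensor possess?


A antisymmetric rank-2 tensor in d dimensions has d(d-1)/2 independent components.
d = 4
d(d-1)/2 = 4 * 3 / 2 = 12 / 2 = 6

6


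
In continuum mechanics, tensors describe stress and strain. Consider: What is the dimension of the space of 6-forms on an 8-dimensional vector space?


The dimension of the space of p-forms on an n-dimensional space is C(n, p).
n = 8, p = 6
C(8, 6) = 8! / (6! * 2!) = 28

28


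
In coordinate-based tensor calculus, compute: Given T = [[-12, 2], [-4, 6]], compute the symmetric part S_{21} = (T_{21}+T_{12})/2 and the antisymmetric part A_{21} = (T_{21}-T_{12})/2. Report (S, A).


T_{21} = -4
T_{12} = 2
S_{21} = (-4 + 2)/2 = -2/2 = -1
A_{21} = (-4 - 2)/2 = -6/2 = -3
Check: S + A = -1 + -3 = -4 = T_{21}.

(-1, -3)


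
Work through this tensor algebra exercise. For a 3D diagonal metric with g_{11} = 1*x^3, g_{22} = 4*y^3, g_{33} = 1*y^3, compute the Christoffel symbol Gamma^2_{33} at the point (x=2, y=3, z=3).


For a diagonal metric, Gamma^k_{ij} = (1/2) g^{kk} (dg_{ik}/dx_j + dg_{jk}/dx_i - dg_{ij}/dx_k).
The metric is diagonal, so g_{ab} = 0 for a != b.
At the given point: g_{11} = 8, g_{22} = 108, g_{33} = 27
g^{22} = 1/108
dg_{32}/dx_3 = 0 (off-diagonal)
dg_{32}/dx_3 = 0 (off-diagonal)
dg_{33}/dx_2 = dg_{33}/dx_2 = 27
Numerator = 0 + 0 - 27 = -27
Gamma^2_{33} = -27 / (2 * 108) = -1/8

-1/8


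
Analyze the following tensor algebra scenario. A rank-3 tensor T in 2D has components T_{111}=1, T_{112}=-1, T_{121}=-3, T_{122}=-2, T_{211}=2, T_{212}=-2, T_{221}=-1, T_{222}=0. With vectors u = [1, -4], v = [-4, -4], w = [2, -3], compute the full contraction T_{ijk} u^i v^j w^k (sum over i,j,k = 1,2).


S = sum over i,j,k of T_{ijk} u_i v_j w_k. Expanding all 8 terms:
T_{111}*u_1*v_1*w_1 = 1*1*-4*2 = -8  (running total: -8)
T_{112}*u_1*v_1*w_2 = -1*1*-4*-3 = -12  (running total: -20)
T_{121}*u_1*v_2*w_1 = -3*1*-4*2 = 24  (running total: 4)
T_{122}*u_1*v_2*w_2 = -2*1*-4*-3 = -24  (running total: -20)
T_{211}*u_2*v_1*w_1 = 2*-4*-4*2 = 64  (running total: 44)
T_{212}*u_2*v_1*w_2 = -2*-4*-4*-3 = 96  (running total: 140)
T_{221}*u_2*v_2*w_1 = -1*-4*-4*2 = -32  (running total: 108)
T_{222}*u_2*v_2*w_2 = 0*-4*-4*-3 = 0  (running total: 108)
S = 108

108


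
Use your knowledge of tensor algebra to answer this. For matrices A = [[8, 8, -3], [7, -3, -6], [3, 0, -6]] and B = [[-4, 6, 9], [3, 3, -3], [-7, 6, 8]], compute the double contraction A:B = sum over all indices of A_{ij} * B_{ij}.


A:B = sum over all i,j of A_{ij} * B_{ij}.
Row 1: 8*-4=-32, 8*6=48, -3*9=-27 => row sum = -11
Row 2: 7*3=21, -3*3=-9, -6*-3=18 => row sum = 30
Row 3: 3*-7=-21, 0*6=0, -6*8=-48 => row sum = -69
Total = -11 + 30 + -69 = -50

-50


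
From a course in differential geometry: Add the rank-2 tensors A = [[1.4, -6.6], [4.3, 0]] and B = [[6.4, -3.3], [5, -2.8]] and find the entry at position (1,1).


Tensor addition is component-wise: (A + B)_{ij} = A_{ij} + B_{ij}.
A_{11} = 1.4
B_{11} = 6.4
(A + B)_{11} = 1.4 + 6.4 = 7.8

7.8


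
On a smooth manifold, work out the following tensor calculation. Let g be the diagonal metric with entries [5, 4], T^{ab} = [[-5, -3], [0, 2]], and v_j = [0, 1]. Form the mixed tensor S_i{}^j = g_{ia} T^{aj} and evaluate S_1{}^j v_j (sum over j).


Step 1: lower the first index. For a diagonal metric, g_{ia} T^{aj} = g_{ii} T^{ij} (no sum on i).
g_{11} = 5
S_1{}^1 = 5 * T^{11} = 5 * -5 = -25
S_1{}^2 = 5 * T^{12} = 5 * -3 = -15
Step 2: contract S_1{}^j with v_j.
S_1{}^1 * v_1 = -25 * 0 = 0
S_1{}^2 * v_2 = -15 * 1 = -15
Result = 0 + -15 = -15

-15


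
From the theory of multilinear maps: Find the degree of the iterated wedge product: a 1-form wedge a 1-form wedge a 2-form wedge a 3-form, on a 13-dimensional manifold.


The degree of a wedge product is the sum of the degrees of the individual forms.
Degrees: 1, 1, 2, 3
Total degree = 1 + 1 + 2 + 3 = 7

7


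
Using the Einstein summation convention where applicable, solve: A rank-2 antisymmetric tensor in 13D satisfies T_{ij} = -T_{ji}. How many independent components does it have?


An antisymmetric rank-2 tensor satisfies A_{ij} = -A_{ji}, so diagonal entries are zero.
The independent components are the upper-triangular entries: C(n, 2) = n(n-1)/2.
n = 13
C(13, 2) = 13 * 12 / 2 = 156 / 2 = 78

78


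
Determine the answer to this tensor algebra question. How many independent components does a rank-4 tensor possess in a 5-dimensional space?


The number of components of a rank-r tensor in d dimensions is d^r.
Here d = 5 and r = 4.
5^4 = 625

625


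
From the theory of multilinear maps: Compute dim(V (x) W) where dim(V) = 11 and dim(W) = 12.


The dimension of a tensor product is the product of dimensions.
dim(V) = 11, dim(W) = 12
dim(V (x) W) = 11 * 12 = 132

132


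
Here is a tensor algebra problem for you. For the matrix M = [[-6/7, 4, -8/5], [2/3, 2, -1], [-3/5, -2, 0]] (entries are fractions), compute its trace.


The trace is the sum of diagonal entries.
Diagonal: M[1,1] = -6/7, M[2,2] = 2, M[3,3] = 0
Tr(M) = -6/7 + 2 + 0
Computing step by step:
After adding M[1,1]: -6/7
After adding M[2,2]: 8/7
After adding M[3,3]: 8/7
Tr(M) = 8/7

8/7


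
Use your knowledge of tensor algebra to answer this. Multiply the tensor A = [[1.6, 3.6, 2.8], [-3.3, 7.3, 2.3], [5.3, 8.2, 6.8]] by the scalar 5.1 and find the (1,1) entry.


Scalar multiplication: (cA)_{ij} = c * A_{ij}.
c = 5.1
A_{11} = 1.6
(cA)_{11} = 5.1 * 1.6 = 8.16

8.16


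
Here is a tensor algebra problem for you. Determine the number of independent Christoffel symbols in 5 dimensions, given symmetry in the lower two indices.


Christoffel symbols Gamma^k_{ij} are symmetric in i,j, so there are d * d(d+1)/2 independent symbols.
d = 5
d(d+1)/2 = 5 * 6 / 2 = 15
Total = 5 * 15 = 75

75


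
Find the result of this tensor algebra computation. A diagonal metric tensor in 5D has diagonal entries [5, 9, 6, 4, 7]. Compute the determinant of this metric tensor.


For a diagonal metric, the determinant is the product of diagonal entries.
Diagonal entries: 5, 9, 6, 4, 7
det(g) = 5 * 9 * 6 * 4 * 7 = 7560

7560


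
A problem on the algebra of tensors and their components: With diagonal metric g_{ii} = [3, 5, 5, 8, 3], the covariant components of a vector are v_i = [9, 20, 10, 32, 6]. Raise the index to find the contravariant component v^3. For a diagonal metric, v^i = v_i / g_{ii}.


To raise an index with a diagonal metric: v^i = v_i / g_{ii}.
For index 3: v_3 = 10, g_{33} = 5
v^3 = 10 / 5 = 2

2


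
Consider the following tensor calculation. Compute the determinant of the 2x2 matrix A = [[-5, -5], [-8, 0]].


For a 2x2 matrix [[a, b], [c, d]], det = a*d - b*c.
a = -5, b = -5, c = -8, d = 0
a*d = -5 * 0 = 0
b*c = -5 * -8 = 40
det = 0 - 40 = -40

-40


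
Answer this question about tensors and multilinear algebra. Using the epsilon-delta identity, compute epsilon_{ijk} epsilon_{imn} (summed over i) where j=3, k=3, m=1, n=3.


Using the identity: epsilon_{ijk} epsilon_{imn} = delta_{jm} delta_{kn} - delta_{jn} delta_{km}.
delta_{31} = 0
delta_{33} = 1
delta_{33} = 1
delta_{31} = 0
Result = 0 * 1 - 1 * 0 = 0 - 0 = 0

0


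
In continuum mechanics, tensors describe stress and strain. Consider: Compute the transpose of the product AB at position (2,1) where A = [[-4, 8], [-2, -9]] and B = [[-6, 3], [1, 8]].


(AB)^T_{ij} = (AB)_{ji} = sum_k A_{jk} B_{ki}.
For i=2, j=1 we need (AB)_{12}:
A_{11} * B_{12} = -4 * 3 = -12
A_{12} * B_{22} = 8 * 8 = 64
Sum = -12 + 64 = 52

52


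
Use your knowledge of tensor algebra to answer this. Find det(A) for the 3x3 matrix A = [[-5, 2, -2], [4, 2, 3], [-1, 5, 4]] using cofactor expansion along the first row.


Expanding along the first row, det(A) = a11*M_11 - a12*M_12 + a13*M_13, where M_1j is the (1,j) minor.
Minor M_11 = 2*4 - 3*5 = -7
Minor M_12 = 4*4 - 3*-1 = 19
Minor M_13 = 4*5 - 2*-1 = 22
det = -5*(-7) - 2*(19) + -2*(22)
    = 35 - 38 + -44
    = -47

-47


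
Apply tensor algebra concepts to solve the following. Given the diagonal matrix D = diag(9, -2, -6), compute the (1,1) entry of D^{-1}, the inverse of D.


For a diagonal matrix, the inverse has entries (D^{-1})_{ii} = 1/d_{ii}.
The diagonal entries are: d_{11} = 9, d_{22} = -2, d_{33} = -6
We need (D^{-1})_{11} = 1/d_{11} = 1/9 = 1/9

1/9


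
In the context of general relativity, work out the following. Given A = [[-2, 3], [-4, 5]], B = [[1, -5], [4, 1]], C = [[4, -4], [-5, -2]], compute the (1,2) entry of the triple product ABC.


(ABC)_{12} = sum_m (AB)_{1m} C_{m2}. First compute row 1 of AB.
(AB)_{11} = -2*1 + 3*4 = 10
(AB)_{12} = -2*-5 + 3*1 = 13
Now contract with column 2 of C:
(AB)_{11} * C_{12} = 10 * -4 = -40
(AB)_{12} * C_{22} = 13 * -2 = -26
(ABC)_{12} = -40 + -26 = -66

-66


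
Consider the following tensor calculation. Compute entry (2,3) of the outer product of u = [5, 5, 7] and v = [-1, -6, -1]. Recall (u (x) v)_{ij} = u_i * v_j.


The outer product entry T_{ij} = u_i * v_j.
We need i=2, j=3.
u_2 = 5, v_3 = -1
T_{2,3} = 5 * -1 = -5

-5


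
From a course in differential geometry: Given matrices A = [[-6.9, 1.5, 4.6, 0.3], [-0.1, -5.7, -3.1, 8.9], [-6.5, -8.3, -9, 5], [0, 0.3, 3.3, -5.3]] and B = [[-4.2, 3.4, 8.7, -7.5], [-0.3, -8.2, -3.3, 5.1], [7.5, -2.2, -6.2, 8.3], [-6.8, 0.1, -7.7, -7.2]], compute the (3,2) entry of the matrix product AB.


(AB)_{ij} = sum_k A_{ik} B_{kj}.
For i=3, j=2:
A_{31} * B_{12} = -6.5 * 3.4 = -22.1
A_{32} * B_{22} = -8.3 * -8.2 = 68.06
A_{33} * B_{32} = -9 * -2.2 = 19.8
A_{34} * B_{42} = 5 * 0.1 = 0.5
Sum = -22.1 + 68.06 + 19.8 + 0.5 = 66.26

66.26


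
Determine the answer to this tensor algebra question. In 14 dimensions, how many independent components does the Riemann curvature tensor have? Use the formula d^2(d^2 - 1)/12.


The Riemann tensor in d dimensions has d^2(d^2 - 1)/12 independent components.
d = 14, so d^2 = 196
d^2 - 1 = 195
d^2(d^2 - 1) = 196 * 195 = 38220
Divide by 12: 38220 / 12 = 3185

3185


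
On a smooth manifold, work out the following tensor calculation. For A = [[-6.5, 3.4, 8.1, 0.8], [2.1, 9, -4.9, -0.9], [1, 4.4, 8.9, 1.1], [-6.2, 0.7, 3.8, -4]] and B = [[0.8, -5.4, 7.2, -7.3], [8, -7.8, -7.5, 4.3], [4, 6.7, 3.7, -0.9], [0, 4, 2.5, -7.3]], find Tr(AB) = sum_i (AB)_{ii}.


Tr(AB) = sum_i (AB)_{ii} where (AB)_{ii} = sum_k A_{ik} B_{ki}.
(AB)_{11} = -6.5*0.8 + 3.4*8 + 8.1*4 + 0.8*0 = 54.4
(AB)_{22} = 2.1*-5.4 + 9*-7.8 + -4.9*6.7 + -0.9*4 = -117.97
(AB)_{33} = 1*7.2 + 4.4*-7.5 + 8.9*3.7 + 1.1*2.5 = 9.88
(AB)_{44} = -6.2*-7.3 + 0.7*4.3 + 3.8*-0.9 + -4*-7.3 = 74.05
Tr(AB) = 54.4 + -117.97 + 9.88 + 74.05 = 20.36

20.36


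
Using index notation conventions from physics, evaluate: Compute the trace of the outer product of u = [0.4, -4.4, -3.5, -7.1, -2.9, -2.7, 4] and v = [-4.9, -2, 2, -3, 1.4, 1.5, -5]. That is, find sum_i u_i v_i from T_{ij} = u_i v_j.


The outer product gives T_{ij} = u_i v_j.
The trace (contraction) is Tr(T) = sum_i T_{ii} = sum_i u_i v_i.
Diagonal entries:
T_{11} = u_1 * v_1 = 0.4 * -4.9 = -1.96
T_{22} = u_2 * v_2 = -4.4 * -2 = 8.8
T_{33} = u_3 * v_3 = -3.5 * 2 = -7
T_{44} = u_4 * v_4 = -7.1 * -3 = 21.3
T_{55} = u_5 * v_5 = -2.9 * 1.4 = -4.06
T_{66} = u_6 * v_6 = -2.7 * 1.5 = -4.05
T_{77} = u_7 * v_7 = 4 * -5 = -20
Tr(T) = -1.96 + 8.8 + -7 + 21.3 + -4.06 + -4.05 + -20 = -6.97

-6.97


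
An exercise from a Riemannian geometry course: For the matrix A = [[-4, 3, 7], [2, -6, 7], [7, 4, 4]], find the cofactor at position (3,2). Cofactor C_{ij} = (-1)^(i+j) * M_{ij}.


To find cofactor C_{32}, delete row 3 and column 2.
The resulting 2x2 submatrix is: [[-4, 7], [2, 7]]
Minor M_{32} = -4*7 - 7*2
  = -28 - 14 = -42
Sign = (-1)^(3+2) = (-1)^5 = -1
Cofactor C_{32} = -1 * -42 = 42

42


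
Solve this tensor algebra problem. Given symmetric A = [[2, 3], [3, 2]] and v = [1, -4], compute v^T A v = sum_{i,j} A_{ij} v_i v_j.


First compute Av:
(Av)_1 = 2*1 + 3*-4 = -10
(Av)_2 = 3*1 + 2*-4 = -5
Av = [-10, -5]
Then v^T (Av) = 1*-10 + -4*-5
= -10 + 20 = 10

10


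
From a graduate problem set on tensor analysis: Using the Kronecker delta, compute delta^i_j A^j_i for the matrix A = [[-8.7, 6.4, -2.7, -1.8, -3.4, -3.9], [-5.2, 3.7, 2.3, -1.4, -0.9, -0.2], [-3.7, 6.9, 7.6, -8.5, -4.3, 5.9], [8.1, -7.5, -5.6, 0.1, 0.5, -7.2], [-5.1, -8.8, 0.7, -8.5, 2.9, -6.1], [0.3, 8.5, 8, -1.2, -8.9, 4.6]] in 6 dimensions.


The contraction (trace) of a rank-2 tensor is the sum of its diagonal elements.
Diagonal entries: A[1,1] = -8.7, A[2,2] = 3.7, A[3,3] = 7.6, A[4,4] = 0.1, A[5,5] = 2.9, A[6,6] = 4.6
Tr(A) = -8.7 + 3.7 + 7.6 + 0.1 + 2.9 + 4.6 = 10.2

10.2


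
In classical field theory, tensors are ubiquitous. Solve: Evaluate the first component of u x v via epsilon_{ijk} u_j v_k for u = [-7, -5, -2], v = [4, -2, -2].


(u x v)_1 = sum_{j,k} epsilon_{1jk} u_j v_k. Only permutations of (1,2,3) contribute; the two non-zero terms are:
eps_{123} u_2 v_3 = 1 * -5 * -2 = 10
eps_{132} u_3 v_2 = -1 * -2 * -2 = -4
(u x v)_1 = 6

6


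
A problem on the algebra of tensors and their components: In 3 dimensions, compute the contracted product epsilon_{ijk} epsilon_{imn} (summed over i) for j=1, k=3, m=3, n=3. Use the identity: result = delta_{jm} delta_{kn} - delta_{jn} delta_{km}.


Using the identity: epsilon_{ijk} epsilon_{imn} = delta_{jm} delta_{kn} - delta_{jn} delta_{km}.
delta_{13} = 0
delta_{33} = 1
delta_{13} = 0
delta_{33} = 1
Result = 0 * 1 - 0 * 1 = 0 - 0 = 0

0


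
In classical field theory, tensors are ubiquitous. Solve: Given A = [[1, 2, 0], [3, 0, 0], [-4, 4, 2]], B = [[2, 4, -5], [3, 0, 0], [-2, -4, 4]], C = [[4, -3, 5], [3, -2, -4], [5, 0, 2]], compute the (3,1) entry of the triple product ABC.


(ABC)_{31} = sum_m (AB)_{3m} C_{m1}. First compute row 3 of AB.
(AB)_{31} = -4*2 + 4*3 + 2*-2 = 0
(AB)_{32} = -4*4 + 4*0 + 2*-4 = -24
(AB)_{33} = -4*-5 + 4*0 + 2*4 = 28
Now contract with column 1 of C:
(AB)_{31} * C_{11} = 0 * 4 = 0
(AB)_{32} * C_{21} = -24 * 3 = -72
(AB)_{33} * C_{31} = 28 * 5 = 140
(ABC)_{31} = 0 + -72 + 140 = 68

68


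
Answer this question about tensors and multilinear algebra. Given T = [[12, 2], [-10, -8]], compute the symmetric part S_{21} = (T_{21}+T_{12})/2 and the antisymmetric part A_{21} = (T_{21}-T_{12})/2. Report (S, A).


T_{21} = -10
T_{12} = 2
S_{21} = (-10 + 2)/2 = -8/2 = -4
A_{21} = (-10 - 2)/2 = -12/2 = -6
Check: S + A = -4 + -6 = -10 = T_{21}.

(-4, -6)


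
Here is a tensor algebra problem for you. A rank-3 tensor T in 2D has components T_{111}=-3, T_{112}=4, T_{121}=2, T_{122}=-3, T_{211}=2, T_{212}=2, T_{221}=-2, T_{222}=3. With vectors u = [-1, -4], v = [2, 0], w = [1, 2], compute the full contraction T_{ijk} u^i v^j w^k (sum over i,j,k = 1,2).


S = sum over i,j,k of T_{ijk} u_i v_j w_k. Expanding all 8 terms:
T_{111}*u_1*v_1*w_1 = -3*-1*2*1 = 6  (running total: 6)
T_{112}*u_1*v_1*w_2 = 4*-1*2*2 = -16  (running total: -10)
T_{121}*u_1*v_2*w_1 = 2*-1*0*1 = 0  (running total: -10)
T_{122}*u_1*v_2*w_2 = -3*-1*0*2 = 0  (running total: -10)
T_{211}*u_2*v_1*w_1 = 2*-4*2*1 = -16  (running total: -26)
T_{212}*u_2*v_1*w_2 = 2*-4*2*2 = -32  (running total: -58)
T_{221}*u_2*v_2*w_1 = -2*-4*0*1 = 0  (running total: -58)
T_{222}*u_2*v_2*w_2 = 3*-4*0*2 = 0  (running total: -58)
S = -58

-58


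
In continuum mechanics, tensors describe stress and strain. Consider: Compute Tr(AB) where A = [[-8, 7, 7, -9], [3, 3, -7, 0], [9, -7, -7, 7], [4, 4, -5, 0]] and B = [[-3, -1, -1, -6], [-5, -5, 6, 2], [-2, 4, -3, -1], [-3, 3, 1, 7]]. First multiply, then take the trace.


Tr(AB) = sum_i (AB)_{ii} where (AB)_{ii} = sum_k A_{ik} B_{ki}.
(AB)_{11} = -8*-3 + 7*-5 + 7*-2 + -9*-3 = 2
(AB)_{22} = 3*-1 + 3*-5 + -7*4 + 0*3 = -46
(AB)_{33} = 9*-1 + -7*6 + -7*-3 + 7*1 = -23
(AB)_{44} = 4*-6 + 4*2 + -5*-1 + 0*7 = -11
Tr(AB) = 2 + -46 + -23 + -11 = -78

-78


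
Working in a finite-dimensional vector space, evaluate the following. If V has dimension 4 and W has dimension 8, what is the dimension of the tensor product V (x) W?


The dimension of a tensor product is the product of dimensions.
dim(V) = 4, dim(W) = 8
dim(V (x) W) = 4 * 8 = 32

32


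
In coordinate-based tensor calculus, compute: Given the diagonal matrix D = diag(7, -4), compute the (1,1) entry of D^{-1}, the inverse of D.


For a diagonal matrix, the inverse has entries (D^{-1})_{ii} = 1/d_{ii}.
The diagonal entries are: d_{11} = 7, d_{22} = -4
We need (D^{-1})_{11} = 1/d_{11} = 1/7 = 1/7

1/7


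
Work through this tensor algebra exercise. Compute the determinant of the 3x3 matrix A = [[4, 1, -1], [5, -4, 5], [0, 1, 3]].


Expanding along the first row, det(A) = a11*M_11 - a12*M_12 + a13*M_13, where M_1j is the (1,j) minor.
Minor M_11 = -4*3 - 5*1 = -17
Minor M_12 = 5*3 - 5*0 = 15
Minor M_13 = 5*1 - -4*0 = 5
det = 4*(-17) - 1*(15) + -1*(5)
    = -68 - 15 + -5
    = -88

-88


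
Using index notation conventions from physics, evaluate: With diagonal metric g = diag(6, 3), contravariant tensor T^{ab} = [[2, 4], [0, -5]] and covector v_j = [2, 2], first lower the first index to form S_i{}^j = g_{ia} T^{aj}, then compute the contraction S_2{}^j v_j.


Step 1: lower the first index. For a diagonal metric, g_{ia} T^{aj} = g_{ii} T^{ij} (no sum on i).
g_{22} = 3
S_2{}^1 = 3 * T^{21} = 3 * 0 = 0
S_2{}^2 = 3 * T^{22} = 3 * -5 = -15
Step 2: contract S_2{}^j with v_j.
S_2{}^1 * v_1 = 0 * 2 = 0
S_2{}^2 * v_2 = -15 * 2 = -30
Result = 0 + -30 = -30

-30


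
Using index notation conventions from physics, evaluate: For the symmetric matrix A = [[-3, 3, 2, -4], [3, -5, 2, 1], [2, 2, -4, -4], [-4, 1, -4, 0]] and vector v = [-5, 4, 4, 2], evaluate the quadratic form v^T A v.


First compute Av:
(Av)_1 = -3*-5 + 3*4 + 2*4 + -4*2 = 27
(Av)_2 = 3*-5 + -5*4 + 2*4 + 1*2 = -25
(Av)_3 = 2*-5 + 2*4 + -4*4 + -4*2 = -26
(Av)_4 = -4*-5 + 1*4 + -4*4 + 0*2 = 8
Av = [27, -25, -26, 8]
Then v^T (Av) = -5*27 + 4*-25 + 4*-26 + 2*8
= -135 + -100 + -104 + 16 = -323

-323


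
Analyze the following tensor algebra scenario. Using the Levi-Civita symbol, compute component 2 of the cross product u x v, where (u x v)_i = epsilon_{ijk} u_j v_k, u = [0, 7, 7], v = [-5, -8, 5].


(u x v)_2 = sum_{j,k} epsilon_{2jk} u_j v_k. Only permutations of (1,2,3) contribute; the two non-zero terms are:
eps_{213} u_1 v_3 = -1 * 0 * 5 = 0
eps_{231} u_3 v_1 = 1 * 7 * -5 = -35
(u x v)_2 = -35

-35


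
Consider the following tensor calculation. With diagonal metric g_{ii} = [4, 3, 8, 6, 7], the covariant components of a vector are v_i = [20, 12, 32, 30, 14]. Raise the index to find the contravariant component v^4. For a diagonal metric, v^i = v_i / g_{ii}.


To raise an index with a diagonal metric: v^i = v_i / g_{ii}.
For index 4: v_4 = 30, g_{44} = 6
v^4 = 30 / 6 = 5

5


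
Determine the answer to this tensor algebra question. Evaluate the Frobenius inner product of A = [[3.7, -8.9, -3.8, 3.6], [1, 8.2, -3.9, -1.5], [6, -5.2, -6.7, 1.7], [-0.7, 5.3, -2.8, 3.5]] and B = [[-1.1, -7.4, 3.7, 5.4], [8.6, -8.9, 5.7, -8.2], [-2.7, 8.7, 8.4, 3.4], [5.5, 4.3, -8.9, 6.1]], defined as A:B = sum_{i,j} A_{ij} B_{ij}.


A:B = sum over all i,j of A_{ij} * B_{ij}.
Row 1: 3.7*-1.1=-4.07, -8.9*-7.4=65.86, -3.8*3.7=-14.06, 3.6*5.4=19.44 => row sum = 67.17
Row 2: 1*8.6=8.6, 8.2*-8.9=-72.98, -3.9*5.7=-22.23, -1.5*-8.2=12.3 => row sum = -74.31
Row 3: 6*-2.7=-16.2, -5.2*8.7=-45.24, -6.7*8.4=-56.28, 1.7*3.4=5.78 => row sum = -111.94
Row 4: -0.7*5.5=-3.85, 5.3*4.3=22.79, -2.8*-8.9=24.92, 3.5*6.1=21.35 => row sum = 65.21
Total = 67.17 + -74.31 + -111.94 + 65.21 = -53.87

-53.87


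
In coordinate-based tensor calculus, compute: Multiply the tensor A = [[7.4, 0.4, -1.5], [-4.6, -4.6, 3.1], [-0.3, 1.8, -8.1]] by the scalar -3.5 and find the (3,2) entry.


Scalar multiplication: (cA)_{ij} = c * A_{ij}.
c = -3.5
A_{32} = 1.8
(cA)_{32} = -3.5 * 1.8 = -6.3

-6.3


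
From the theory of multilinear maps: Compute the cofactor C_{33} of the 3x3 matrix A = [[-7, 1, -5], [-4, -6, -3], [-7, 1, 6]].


To find cofactor C_{33}, delete row 3 and column 3.
The resulting 2x2 submatrix is: [[-7, 1], [-4, -6]]
Minor M_{33} = -7*-6 - 1*-4
  = 42 - -4 = 46
Sign = (-1)^(3+3) = (-1)^6 = 1
Cofactor C_{33} = 1 * 46 = 46

46


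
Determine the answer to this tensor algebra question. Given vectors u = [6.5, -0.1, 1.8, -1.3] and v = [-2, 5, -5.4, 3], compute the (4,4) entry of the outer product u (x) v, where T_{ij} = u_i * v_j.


The outer product entry T_{ij} = u_i * v_j.
We need i=4, j=4.
u_4 = -1.3, v_4 = 3
T_{4,4} = -1.3 * 3 = -3.9

-3.9


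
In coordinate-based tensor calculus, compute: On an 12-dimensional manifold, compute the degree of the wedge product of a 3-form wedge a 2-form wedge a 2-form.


The degree of a wedge product is the sum of the degrees of the individual forms.
Degrees: 3, 2, 2
Total degree = 3 + 2 + 2 = 7

7


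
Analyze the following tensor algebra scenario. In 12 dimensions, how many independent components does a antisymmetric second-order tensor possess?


A antisymmetric rank-2 tensor in d dimensions has d(d-1)/2 independent components.
d = 12
d(d-1)/2 = 12 * 11 / 2 = 132 / 2 = 66

66


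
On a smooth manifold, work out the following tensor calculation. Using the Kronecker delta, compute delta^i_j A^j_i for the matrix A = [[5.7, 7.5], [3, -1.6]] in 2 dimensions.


The contraction (trace) of a rank-2 tensor is the sum of its diagonal elements.
Diagonal entries: A[1,1] = 5.7, A[2,2] = -1.6
Tr(A) = 5.7 + -1.6 = 4.1

4.1


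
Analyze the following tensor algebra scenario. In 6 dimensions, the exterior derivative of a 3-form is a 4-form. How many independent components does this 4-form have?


The exterior derivative of a p-form is a (p+1)-form.
Its number of independent components is C(n, p+1).
n = 6, p+1 = 4
C(6, 4) = 15

15


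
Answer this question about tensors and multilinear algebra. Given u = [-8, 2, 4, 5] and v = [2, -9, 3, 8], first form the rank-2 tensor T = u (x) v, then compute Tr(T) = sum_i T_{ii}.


The outer product gives T_{ij} = u_i v_j.
The trace (contraction) is Tr(T) = sum_i T_{ii} = sum_i u_i v_i.
Diagonal entries:
T_{11} = u_1 * v_1 = -8 * 2 = -16
T_{22} = u_2 * v_2 = 2 * -9 = -18
T_{33} = u_3 * v_3 = 4 * 3 = 12
T_{44} = u_4 * v_4 = 5 * 8 = 40
Tr(T) = -16 + -18 + 12 + 40 = 18

18


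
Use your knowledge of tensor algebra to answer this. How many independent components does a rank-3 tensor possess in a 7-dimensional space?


The number of components of a rank-r tensor in d dimensions is d^r.
Here d = 7 and r = 3.
7^3 = 343

343


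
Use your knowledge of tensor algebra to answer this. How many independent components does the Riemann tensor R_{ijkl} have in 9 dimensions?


The Riemann tensor in d dimensions has d^2(d^2 - 1)/12 independent components.
d = 9, so d^2 = 81
d^2 - 1 = 80
d^2(d^2 - 1) = 81 * 80 = 6480
Divide by 12: 6480 / 12 = 540

540


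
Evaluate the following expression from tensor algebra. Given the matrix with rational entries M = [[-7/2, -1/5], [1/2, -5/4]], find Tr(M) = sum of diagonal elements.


The trace is the sum of diagonal entries.
Diagonal: M[1,1] = -7/2, M[2,2] = -5/4
Tr(M) = -7/2 + -5/4
Computing step by step:
After adding M[1,1]: -7/2
After adding M[2,2]: -19/4
Tr(M) = -19/4

-19/4


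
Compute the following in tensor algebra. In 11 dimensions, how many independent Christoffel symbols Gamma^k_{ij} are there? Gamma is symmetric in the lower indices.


Christoffel symbols Gamma^k_{ij} are symmetric in i,j, so there are d * d(d+1)/2 independent symbols.
d = 11
d(d+1)/2 = 11 * 12 / 2 = 66
Total = 11 * 66 = 726

726


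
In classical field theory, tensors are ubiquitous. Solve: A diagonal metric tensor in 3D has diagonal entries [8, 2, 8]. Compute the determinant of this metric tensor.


For a diagonal metric, the determinant is the product of diagonal entries.
Diagonal entries: 8, 2, 8
det(g) = 8 * 2 * 8 = 128

128


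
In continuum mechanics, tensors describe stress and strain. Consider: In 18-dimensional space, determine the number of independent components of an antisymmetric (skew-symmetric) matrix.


An antisymmetric rank-2 tensor satisfies A_{ij} = -A_{ji}, so diagonal entries are zero.
The independent components are the upper-triangular entries: C(n, 2) = n(n-1)/2.
n = 18
C(18, 2) = 18 * 17 / 2 = 306 / 2 = 153

153


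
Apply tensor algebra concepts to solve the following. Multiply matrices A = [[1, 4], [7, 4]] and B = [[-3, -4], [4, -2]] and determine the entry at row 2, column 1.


(AB)_{ij} = sum_k A_{ik} B_{kj}.
For i=2, j=1:
A_{21} * B_{11} = 7 * -3 = -21
A_{22} * B_{21} = 4 * 4 = 16
Sum = -21 + 16 = -5

-5


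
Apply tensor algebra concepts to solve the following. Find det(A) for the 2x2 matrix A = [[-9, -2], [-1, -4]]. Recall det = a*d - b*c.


For a 2x2 matrix [[a, b], [c, d]], det = a*d - b*c.
a = -9, b = -2, c = -1, d = -4
a*d = -9 * -4 = 36
b*c = -2 * -1 = 2
det = 36 - 2 = 34

34


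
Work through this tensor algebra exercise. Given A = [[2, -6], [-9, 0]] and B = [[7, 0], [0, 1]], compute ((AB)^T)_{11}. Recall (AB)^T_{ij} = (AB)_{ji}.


(AB)^T_{ij} = (AB)_{ji} = sum_k A_{jk} B_{ki}.
For i=1, j=1 we need (AB)_{11}:
A_{11} * B_{11} = 2 * 7 = 14
A_{12} * B_{21} = -6 * 0 = 0
Sum = 14 + 0 = 14

14


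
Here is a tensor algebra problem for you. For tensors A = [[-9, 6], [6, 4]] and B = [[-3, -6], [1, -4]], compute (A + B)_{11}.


Tensor addition is component-wise: (A + B)_{ij} = A_{ij} + B_{ij}.
A_{11} = -9
B_{11} = -3
(A + B)_{11} = -9 + -3 = -12

-12


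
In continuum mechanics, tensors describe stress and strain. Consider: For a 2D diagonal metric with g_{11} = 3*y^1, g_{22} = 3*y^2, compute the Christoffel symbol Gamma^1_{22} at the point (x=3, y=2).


For a diagonal metric, Gamma^k_{ij} = (1/2) g^{kk} (dg_{ik}/dx_j + dg_{jk}/dx_i - dg_{ij}/dx_k).
The metric is diagonal, so g_{ab} = 0 for a != b.
At the given point: g_{11} = 6, g_{22} = 12
g^{11} = 1/6
dg_{21}/dx_2 = 0 (off-diagonal)
dg_{21}/dx_2 = 0 (off-diagonal)
dg_{22}/dx_1 = dg_{22}/dx_1 = 0
Numerator = 0 + 0 - 0 = 0
Gamma^1_{22} = 0 / (2 * 6) = 0

0


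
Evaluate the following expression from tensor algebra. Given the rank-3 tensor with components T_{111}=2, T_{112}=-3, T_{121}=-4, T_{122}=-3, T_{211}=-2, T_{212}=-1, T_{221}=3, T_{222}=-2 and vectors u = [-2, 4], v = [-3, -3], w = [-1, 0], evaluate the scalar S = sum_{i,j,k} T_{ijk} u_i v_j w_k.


S = sum over i,j,k of T_{ijk} u_i v_j w_k. Expanding all 8 terms:
T_{111}*u_1*v_1*w_1 = 2*-2*-3*-1 = -12  (running total: -12)
T_{112}*u_1*v_1*w_2 = -3*-2*-3*0 = 0  (running total: -12)
T_{121}*u_1*v_2*w_1 = -4*-2*-3*-1 = 24  (running total: 12)
T_{122}*u_1*v_2*w_2 = -3*-2*-3*0 = 0  (running total: 12)
T_{211}*u_2*v_1*w_1 = -2*4*-3*-1 = -24  (running total: -12)
T_{212}*u_2*v_1*w_2 = -1*4*-3*0 = 0  (running total: -12)
T_{221}*u_2*v_2*w_1 = 3*4*-3*-1 = 36  (running total: 24)
T_{222}*u_2*v_2*w_2 = -2*4*-3*0 = 0  (running total: 24)
S = 24

24


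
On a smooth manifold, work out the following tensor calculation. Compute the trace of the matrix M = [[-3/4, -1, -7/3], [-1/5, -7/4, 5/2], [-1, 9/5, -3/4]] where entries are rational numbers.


The trace is the sum of diagonal entries.
Diagonal: M[1,1] = -3/4, M[2,2] = -7/4, M[3,3] = -3/4
Tr(M) = -3/4 + -7/4 + -3/4
Computing step by step:
After adding M[1,1]: -3/4
After adding M[2,2]: -5/2
After adding M[3,3]: -13/4
Tr(M) = -13/4

-13/4


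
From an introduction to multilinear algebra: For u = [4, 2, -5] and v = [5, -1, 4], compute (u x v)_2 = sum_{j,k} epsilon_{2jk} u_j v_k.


(u x v)_2 = sum_{j,k} epsilon_{2jk} u_j v_k. Only permutations of (1,2,3) contribute; the two non-zero terms are:
eps_{213} u_1 v_3 = -1 * 4 * 4 = -16
eps_{231} u_3 v_1 = 1 * -5 * 5 = -25
(u x v)_2 = -41

-41


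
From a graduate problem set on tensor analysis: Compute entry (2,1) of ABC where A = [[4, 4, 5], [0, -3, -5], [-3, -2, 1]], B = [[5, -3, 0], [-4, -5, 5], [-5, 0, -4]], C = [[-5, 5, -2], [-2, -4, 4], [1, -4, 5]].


(ABC)_{21} = sum_m (AB)_{2m} C_{m1}. First compute row 2 of AB.
(AB)_{21} = 0*5 + -3*-4 + -5*-5 = 37
(AB)_{22} = 0*-3 + -3*-5 + -5*0 = 15
(AB)_{23} = 0*0 + -3*5 + -5*-4 = 5
Now contract with column 1 of C:
(AB)_{21} * C_{11} = 37 * -5 = -185
(AB)_{22} * C_{21} = 15 * -2 = -30
(AB)_{23} * C_{31} = 5 * 1 = 5
(ABC)_{21} = -185 + -30 + 5 = -210

-210


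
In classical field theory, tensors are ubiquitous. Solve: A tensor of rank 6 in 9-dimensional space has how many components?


The number of components of a rank-r tensor in d dimensions is d^r.
Here d = 9 and r = 6.
9^6 = 531441

531441


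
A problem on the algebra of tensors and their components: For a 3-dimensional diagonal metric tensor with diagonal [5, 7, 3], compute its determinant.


For a diagonal metric, the determinant is the product of diagonal entries.
Diagonal entries: 5, 7, 3
det(g) = 5 * 7 * 3 = 105

105


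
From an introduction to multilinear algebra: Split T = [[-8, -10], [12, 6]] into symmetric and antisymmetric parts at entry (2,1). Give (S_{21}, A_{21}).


T_{21} = 12
T_{12} = -10
S_{21} = (12 + -10)/2 = 2/2 = 1
A_{21} = (12 - -10)/2 = 22/2 = 11
Check: S + A = 1 + 11 = 12 = T_{21}.

(1, 11)


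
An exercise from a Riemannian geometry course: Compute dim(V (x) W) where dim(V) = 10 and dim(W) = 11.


The dimension of a tensor product is the product of dimensions.
dim(V) = 10, dim(W) = 11
dim(V (x) W) = 10 * 11 = 110

110


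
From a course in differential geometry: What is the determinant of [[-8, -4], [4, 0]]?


For a 2x2 matrix [[a, b], [c, d]], det = a*d - b*c.
a = -8, b = -4, c = 4, d = 0
a*d = -8 * 0 = 0
b*c = -4 * 4 = -16
det = 0 - -16 = 16

16


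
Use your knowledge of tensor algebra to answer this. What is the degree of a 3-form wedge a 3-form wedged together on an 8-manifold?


The degree of a wedge product is the sum of the degrees of the individual forms.
Degrees: 3, 3
Total degree = 3 + 3 = 6

6


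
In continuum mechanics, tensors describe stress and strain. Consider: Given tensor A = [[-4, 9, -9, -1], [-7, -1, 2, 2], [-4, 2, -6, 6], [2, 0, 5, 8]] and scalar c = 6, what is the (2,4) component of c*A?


Scalar multiplication: (cA)_{ij} = c * A_{ij}.
c = 6
A_{24} = 2
(cA)_{24} = 6 * 2 = 12

12


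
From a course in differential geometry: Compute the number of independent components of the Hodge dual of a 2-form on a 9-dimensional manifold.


The Hodge dual of a p-form on an n-dimensional manifold is an (n-p)-form.
n = 9, p = 2, so dual degree = 9 - 2 = 7
The number of components is C(n, n-p) = C(9, 7) = 36

36


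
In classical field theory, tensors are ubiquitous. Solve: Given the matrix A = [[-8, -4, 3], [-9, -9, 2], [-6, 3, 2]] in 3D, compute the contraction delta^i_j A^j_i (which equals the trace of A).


The contraction (trace) of a rank-2 tensor is the sum of its diagonal elements.
Diagonal entries: A[1,1] = -8, A[2,2] = -9, A[3,3] = 2
Tr(A) = -8 + -9 + 2 = -15

-15


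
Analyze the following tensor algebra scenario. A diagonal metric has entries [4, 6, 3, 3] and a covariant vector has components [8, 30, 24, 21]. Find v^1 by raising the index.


To raise an index with a diagonal metric: v^i = v_i / g_{ii}.
For index 1: v_1 = 8, g_{11} = 4
v^1 = 8 / 4 = 2

2


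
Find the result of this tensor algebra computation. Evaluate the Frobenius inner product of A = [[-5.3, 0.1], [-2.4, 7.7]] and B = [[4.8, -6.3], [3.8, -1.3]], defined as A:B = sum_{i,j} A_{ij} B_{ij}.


A:B = sum over all i,j of A_{ij} * B_{ij}.
Row 1: -5.3*4.8=-25.44, 0.1*-6.3=-0.63 => row sum = -26.07
Row 2: -2.4*3.8=-9.12, 7.7*-1.3=-10.01 => row sum = -19.13
Total = -26.07 + -19.13 = -45.2

-45.2


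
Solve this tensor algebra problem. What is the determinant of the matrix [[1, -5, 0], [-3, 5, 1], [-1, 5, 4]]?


Expanding along the first row, det(A) = a11*M_11 - a12*M_12 + a13*M_13, where M_1j is the (1,j) minor.
Minor M_11 = 5*4 - 1*5 = 15
Minor M_12 = -3*4 - 1*-1 = -11
Minor M_13 = -3*5 - 5*-1 = -10
det = 1*(15) - -5*(-11) + 0*(-10)
    = 15 - 55 + 0
    = -40

-40


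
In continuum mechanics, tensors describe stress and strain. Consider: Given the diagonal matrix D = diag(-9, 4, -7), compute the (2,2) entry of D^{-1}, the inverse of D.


For a diagonal matrix, the inverse has entries (D^{-1})_{ii} = 1/d_{ii}.
The diagonal entries are: d_{11} = -9, d_{22} = 4, d_{33} = -7
We need (D^{-1})_{22} = 1/d_{22} = 1/4 = 1/4

1/4


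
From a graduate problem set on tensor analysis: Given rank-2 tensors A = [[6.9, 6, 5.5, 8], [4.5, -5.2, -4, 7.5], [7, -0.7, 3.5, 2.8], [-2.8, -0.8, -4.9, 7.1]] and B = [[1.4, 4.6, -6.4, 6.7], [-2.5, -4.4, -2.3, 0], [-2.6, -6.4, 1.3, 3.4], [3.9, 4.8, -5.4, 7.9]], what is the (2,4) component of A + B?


Tensor addition is component-wise: (A + B)_{ij} = A_{ij} + B_{ij}.
A_{24} = 7.5
B_{24} = 0
(A + B)_{24} = 7.5 + 0 = 7.5

7.5


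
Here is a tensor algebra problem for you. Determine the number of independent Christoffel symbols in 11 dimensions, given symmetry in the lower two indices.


Christoffel symbols Gamma^k_{ij} are symmetric in i,j, so there are d * d(d+1)/2 independent symbols.
d = 11
d(d+1)/2 = 11 * 12 / 2 = 66
Total = 11 * 66 = 726

726


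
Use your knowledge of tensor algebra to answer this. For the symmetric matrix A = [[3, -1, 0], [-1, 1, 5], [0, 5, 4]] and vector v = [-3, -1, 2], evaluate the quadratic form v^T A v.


First compute Av:
(Av)_1 = 3*-3 + -1*-1 + 0*2 = -8
(Av)_2 = -1*-3 + 1*-1 + 5*2 = 12
(Av)_3 = 0*-3 + 5*-1 + 4*2 = 3
Av = [-8, 12, 3]
Then v^T (Av) = -3*-8 + -1*12 + 2*3
= 24 + -12 + 6 = 18

18


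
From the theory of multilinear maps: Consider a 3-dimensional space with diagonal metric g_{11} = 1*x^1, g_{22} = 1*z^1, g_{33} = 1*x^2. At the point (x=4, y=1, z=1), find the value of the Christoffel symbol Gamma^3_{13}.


For a diagonal metric, Gamma^k_{ij} = (1/2) g^{kk} (dg_{ik}/dx_j + dg_{jk}/dx_i - dg_{ij}/dx_k).
The metric is diagonal, so g_{ab} = 0 for a != b.
At the given point: g_{11} = 4, g_{22} = 1, g_{33} = 16
g^{33} = 1/16
dg_{13}/dx_3 = 0 (off-diagonal)
dg_{33}/dx_1 = dg_{33}/dx_1 = 8
dg_{13}/dx_3 = 0 (off-diagonal)
Numerator = 0 + 8 - 0 = 8
Gamma^3_{13} = 8 / (2 * 16) = 1/4

1/4


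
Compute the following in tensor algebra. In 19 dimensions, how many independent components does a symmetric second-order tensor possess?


A symmetric rank-2 tensor in d dimensions has d(d+1)/2 independent components.
d = 19
d(d+1)/2 = 19 * 20 / 2 = 380 / 2 = 190

190


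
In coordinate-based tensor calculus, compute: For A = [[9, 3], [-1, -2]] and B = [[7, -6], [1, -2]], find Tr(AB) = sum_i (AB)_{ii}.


Tr(AB) = sum_i (AB)_{ii} where (AB)_{ii} = sum_k A_{ik} B_{ki}.
(AB)_{11} = 9*7 + 3*1 = 66
(AB)_{22} = -1*-6 + -2*-2 = 10
Tr(AB) = 66 + 10 = 76

76
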